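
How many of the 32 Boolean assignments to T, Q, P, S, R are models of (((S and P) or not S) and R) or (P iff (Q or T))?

Initial set: {T ((((S and P) or not S) and R) or (P iff (Q or T)))}.
T ((((S and P) or not S) and R) or (P iff (Q or T))): β-rule — branch into T (((S and P) or not S) and R)  //  T (P iff (Q or T)).
  branch 1 (add T (((S and P) or not S) and R)):
    T (((S and P) or not S) and R): α-rule — add T ((S and P) or not S), T R.
    T ((S and P) or not S): β-rule — branch into T (S and P)  //  T not S.
      branch 1.1 (add T (S and P)):
        T (S and P): α-rule — add T S, T P.
        ○ open, literals {P=true, R=true, S=true}.
      branch 1.2 (add T not S):
        ○ open, literals {R=true, S=false}.
  branch 2 (add T (P iff (Q or T))):
    T (P iff (Q or T)): β-rule — branch into T P, T (Q or T)  //  F P, F (Q or T).
      branch 2.1 (add T P, T (Q or T)):
        T (Q or T): β-rule — branch into T Q  //  T T.
          branch 2.1.1 (add T Q):
            ○ open, literals {P=true, Q=true}.
          branch 2.1.2 (add T T):
            ○ open, literals {P=true, T=true}.
      branch 2.2 (add F P, F (Q or T)):
        F (Q or T): α-rule — add F Q, F T.
        ○ open, literals {P=false, Q=false, T=false}.
0 branches closed, 5 open.
Each open branch fixes some atoms; the unmentioned ones are free. Counting distinct full assignments: branch {P=true, R=true, S=true} (T, Q) contributes 4 new; branch {R=true, S=false} (T, Q, P) contributes 8 new; branch {P=true, Q=true} (T, S, R) contributes 4 new; branch {P=true, T=true} (Q, S, R) contributes 2 new; branch {P=false, Q=false, T=false} (S, R) contributes 3 new. Total: 21.

21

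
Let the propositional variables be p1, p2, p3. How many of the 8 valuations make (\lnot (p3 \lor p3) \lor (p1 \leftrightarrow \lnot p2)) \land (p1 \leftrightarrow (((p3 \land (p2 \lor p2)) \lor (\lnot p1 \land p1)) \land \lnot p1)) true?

Initial set: {((\lnot (p3 \lor p3) \lor (p1 \leftrightarrow \lnot p2)) \land (p1 \leftrightarrow (((p3 \land (p2 \lor p2)) \lor (\lnot p1 \land p1)) \land \lnot p1)))}.
((\lnot (p3 \lor p3) \lor (p1 \leftrightarrow \lnot p2)) \land (p1 \leftrightarrow (((p3 \land (p2 \lor p2)) \lor (\lnot p1 \land p1)) \land \lnot p1))): α-rule — add (\lnot (p3 \lor p3) \lor (p1 \leftrightarrow \lnot p2)), (p1 \leftrightarrow (((p3 \land (p2 \lor p2)) \lor (\lnot p1 \land p1)) \land \lnot p1)).
(\lnot (p3 \lor p3) \lor (p1 \leftrightarrow \lnot p2)): β-rule — branch into \lnot (p3 \lor p3)  //  (p1 \leftrightarrow \lnot p2).
  branch 1 (add \lnot (p3 \lor p3)):
    \lnot (p3 \lor p3): α-rule — add \lnot p3, \lnot p3.
    (p1 \leftrightarrow (((p3 \land (p2 \lor p2)) \lor (\lnot p1 \land p1)) \land \lnot p1)): β-rule — branch into p1, (((p3 \land (p2 \lor p2)) \lor (\lnot p1 \land p1)) \land \lnot p1)  //  \lnot p1, \lnot (((p3 \land (p2 \lor p2)) \lor (\lnot p1 \land p1)) \land \lnot p1).
      branch 1.1 (add p1, (((p3 \land (p2 \lor p2)) \lor (\lnot p1 \land p1)) \land \lnot p1)):
        (((p3 \land (p2 \lor p2)) \lor (\lnot p1 \land p1)) \land \lnot p1): α-rule — add ((p3 \land (p2 \lor p2)) \lor (\lnot p1 \land p1)), \lnot p1.
        × closes — contains both p1 and \lnot p1.
      branch 1.2 (add \lnot p1, \lnot (((p3 \land (p2 \lor p2)) \lor (\lnot p1 \land p1)) \land \lnot p1)):
        \lnot (((p3 \land (p2 \lor p2)) \lor (\lnot p1 \land p1)) \land \lnot p1): β-rule — branch into \lnot ((p3 \land (p2 \lor p2)) \lor (\lnot p1 \land p1))  //  \lnot \lnot p1.
          branch 1.2.1 (add \lnot ((p3 \land (p2 \lor p2)) \lor (\lnot p1 \land p1))):
            \lnot ((p3 \land (p2 \lor p2)) \lor (\lnot p1 \land p1)): α-rule — add \lnot (p3 \land (p2 \lor p2)), \lnot (\lnot p1 \land p1).
            \lnot (p3 \land (p2 \lor p2)): β-rule — branch into \lnot p3  //  \lnot (p2 \lor p2).
              branch 1.2.1.1 (add \lnot p3):
                \lnot (\lnot p1 \land p1): β-rule — branch into \lnot \lnot p1  //  \lnot p1.
                  branch 1.2.1.1.1 (add \lnot \lnot p1):
                    × closes — contains both p1 and \lnot p1.
                  branch 1.2.1.1.2 (add \lnot p1):
                    ○ open, literals {p1=false, p3=false}.
              branch 1.2.1.2 (add \lnot (p2 \lor p2)):
                \lnot (p2 \lor p2): α-rule — add \lnot p2, \lnot p2.
                \lnot (\lnot p1 \land p1): β-rule — branch into \lnot \lnot p1  //  \lnot p1.
                  branch 1.2.1.2.1 (add \lnot \lnot p1):
                    × closes — contains both p1 and \lnot p1.
                  branch 1.2.1.2.2 (add \lnot p1):
                    ○ open, literals {p1=false, p2=false, p3=false}.
          branch 1.2.2 (add \lnot \lnot p1):
            × closes — contains both p1 and \lnot p1.
  branch 2 (add (p1 \leftrightarrow \lnot p2)):
    (p1 \leftrightarrow (((p3 \land (p2 \lor p2)) \lor (\lnot p1 \land p1)) \land \lnot p1)): β-rule — branch into p1, (((p3 \land (p2 \lor p2)) \lor (\lnot p1 \land p1)) \land \lnot p1)  //  \lnot p1, \lnot (((p3 \land (p2 \lor p2)) \lor (\lnot p1 \land p1)) \land \lnot p1).
      branch 2.1 (add p1, (((p3 \land (p2 \lor p2)) \lor (\lnot p1 \land p1)) \land \lnot p1)):
        (((p3 \land (p2 \lor p2)) \lor (\lnot p1 \land p1)) \land \lnot p1): α-rule — add ((p3 \land (p2 \lor p2)) \lor (\lnot p1 \land p1)), \lnot p1.
        × closes — contains both p1 and \lnot p1.
      branch 2.2 (add \lnot p1, \lnot (((p3 \land (p2 \lor p2)) \lor (\lnot p1 \land p1)) \land \lnot p1)):
        (p1 \leftrightarrow \lnot p2): β-rule — branch into p1, \lnot p2  //  \lnot p1, \lnot \lnot p2.
          branch 2.2.1 (add p1, \lnot p2):
            × closes — contains both p1 and \lnot p1.
          branch 2.2.2 (add \lnot p1, \lnot \lnot p2):
            \lnot (((p3 \land (p2 \lor p2)) \lor (\lnot p1 \land p1)) \land \lnot p1): β-rule — branch into \lnot ((p3 \land (p2 \lor p2)) \lor (\lnot p1 \land p1))  //  \lnot \lnot p1.
              branch 2.2.2.1 (add \lnot ((p3 \land (p2 \lor p2)) \lor (\lnot p1 \land p1))):
                \lnot ((p3 \land (p2 \lor p2)) \lor (\lnot p1 \land p1)): α-rule — add \lnot (p3 \land (p2 \lor p2)), \lnot (\lnot p1 \land p1).
                \lnot (p3 \land (p2 \lor p2)): β-rule — branch into \lnot p3  //  \lnot (p2 \lor p2).
                  branch 2.2.2.1.1 (add \lnot p3):
                    \lnot (\lnot p1 \land p1): β-rule — branch into \lnot \lnot p1  //  \lnot p1.
                      branch 2.2.2.1.1.1 (add \lnot \lnot p1):
                        × closes — contains both p1 and \lnot p1.
                      branch 2.2.2.1.1.2 (add \lnot p1):
                        ○ open, literals {p1=false, p2=true, p3=false}.
                  branch 2.2.2.1.2 (add \lnot (p2 \lor p2)):
                    \lnot (p2 \lor p2): α-rule — add \lnot p2, \lnot p2.
                    × closes — contains both p2 and \lnot p2.
              branch 2.2.2.2 (add \lnot \lnot p1):
                × closes — contains both p1 and \lnot p1.
9 branches closed, 3 open.
Each open branch fixes some atoms; the unmentioned ones are free. Counting distinct full assignments: branch {p1=false, p3=false} (p2) contributes 2 new; branch {p1=false, p2=false, p3=false} (none free) contributes 0 new; branch {p1=false, p2=true, p3=false} (none free) contributes 0 new. Total: 2.

2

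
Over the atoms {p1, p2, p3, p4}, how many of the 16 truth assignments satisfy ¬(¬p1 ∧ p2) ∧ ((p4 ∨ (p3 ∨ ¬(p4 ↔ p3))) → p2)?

Initial set: {(¬(¬p1 ∧ p2) ∧ ((p4 ∨ (p3 ∨ ¬(p4 ↔ p3))) → p2))}.
(¬(¬p1 ∧ p2) ∧ ((p4 ∨ (p3 ∨ ¬(p4 ↔ p3))) → p2)): α-rule — add ¬(¬p1 ∧ p2), ((p4 ∨ (p3 ∨ ¬(p4 ↔ p3))) → p2).
¬(¬p1 ∧ p2): β-rule — branch into ¬¬p1  //  ¬p2.
  branch 1 (add ¬¬p1):
    ((p4 ∨ (p3 ∨ ¬(p4 ↔ p3))) → p2): β-rule — branch into ¬(p4 ∨ (p3 ∨ ¬(p4 ↔ p3)))  //  p2.
      branch 1.1 (add ¬(p4 ∨ (p3 ∨ ¬(p4 ↔ p3)))):
        ¬(p4 ∨ (p3 ∨ ¬(p4 ↔ p3))): α-rule — add ¬p4, ¬(p3 ∨ ¬(p4 ↔ p3)).
        ¬(p3 ∨ ¬(p4 ↔ p3)): α-rule — add ¬p3, ¬¬(p4 ↔ p3).
        ¬¬(p4 ↔ p3): β-rule — branch into p4, p3  //  ¬p4, ¬p3.
          branch 1.1.1 (add p4, p3):
            × closes — contains both p4 and ¬p4.
          branch 1.1.2 (add ¬p4, ¬p3):
            ○ open, literals {p1=true, p3=false, p4=false}.
      branch 1.2 (add p2):
        ○ open, literals {p1=true, p2=true}.
  branch 2 (add ¬p2):
    ((p4 ∨ (p3 ∨ ¬(p4 ↔ p3))) → p2): β-rule — branch into ¬(p4 ∨ (p3 ∨ ¬(p4 ↔ p3)))  //  p2.
      branch 2.1 (add ¬(p4 ∨ (p3 ∨ ¬(p4 ↔ p3)))):
        ¬(p4 ∨ (p3 ∨ ¬(p4 ↔ p3))): α-rule — add ¬p4, ¬(p3 ∨ ¬(p4 ↔ p3)).
        ¬(p3 ∨ ¬(p4 ↔ p3)): α-rule — add ¬p3, ¬¬(p4 ↔ p3).
        ¬¬(p4 ↔ p3): β-rule — branch into p4, p3  //  ¬p4, ¬p3.
          branch 2.1.1 (add p4, p3):
            × closes — contains both p4 and ¬p4.
          branch 2.1.2 (add ¬p4, ¬p3):
            ○ open, literals {p2=false, p3=false, p4=false}.
      branch 2.2 (add p2):
        × closes — contains both p2 and ¬p2.
3 branches closed, 3 open.
Each open branch fixes some atoms; the unmentioned ones are free. Counting distinct full assignments: branch {p1=true, p3=false, p4=false} (p2) contributes 2 new; branch {p1=true, p2=true} (p3, p4) contributes 3 new; branch {p2=false, p3=false, p4=false} (p1) contributes 1 new. Total: 6.

6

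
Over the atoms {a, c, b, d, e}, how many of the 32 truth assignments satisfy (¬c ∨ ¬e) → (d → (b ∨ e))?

Initial set: {T ((¬c ∨ ¬e) → (d → (b ∨ e)))}.
T ((¬c ∨ ¬e) → (d → (b ∨ e))): β-rule — branch into F (¬c ∨ ¬e)  //  T (d → (b ∨ e)).
  branch 1 (add F (¬c ∨ ¬e)):
    F (¬c ∨ ¬e): α-rule — add F ¬c, F ¬e.
    ○ open, literals {c=1, e=1}.
  branch 2 (add T (d → (b ∨ e))):
    T (d → (b ∨ e)): β-rule — branch into F d  //  T (b ∨ e).
      branch 2.1 (add F d):
        ○ open, literals {d=0}.
      branch 2.2 (add T (b ∨ e)):
        T (b ∨ e): β-rule — branch into T b  //  T e.
          branch 2.2.1 (add T b):
            ○ open, literals {b=1}.
          branch 2.2.2 (add T e):
            ○ open, literals {e=1}.
0 branches closed, 4 open.
Each open branch fixes some atoms; the unmentioned ones are free. Counting distinct full assignments: branch {c=1, e=1} (a, b, d) contributes 8 new; branch {d=0} (a, c, b, e) contributes 12 new; branch {b=1} (a, c, d, e) contributes 6 new; branch {e=1} (a, c, b, d) contributes 2 new. Total: 28.

28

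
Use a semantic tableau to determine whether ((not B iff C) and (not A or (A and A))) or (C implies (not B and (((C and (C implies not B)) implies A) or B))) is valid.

Not valid

Assume the negation and expand:
Initial set: {not (((not B iff C) and (not A or (A and A))) or (C implies (not B and (((C and (C implies not B)) implies A) or B))))}.
not (((not B iff C) and (not A or (A and A))) or (C implies (not B and (((C and (C implies not B)) implies A) or B)))): α-rule — add not ((not B iff C) and (not A or (A and A))), not (C implies (not B and (((C and (C implies not B)) implies A) or B))).
not (C implies (not B and (((C and (C implies not B)) implies A) or B))): α-rule — add C, not (not B and (((C and (C implies not B)) implies A) or B)).
not ((not B iff C) and (not A or (A and A))): β-rule — branch into not (not B iff C)  //  not (not A or (A and A)).
  branch 1 (add not (not B iff C)):
    not (not B and (((C and (C implies not B)) implies A) or B)): β-rule — branch into not not B  //  not (((C and (C implies not B)) implies A) or B).
      branch 1.1 (add not not B):
        not (not B iff C): β-rule — branch into not B, not C  //  not not B, C.
          branch 1.1.1 (add not B, not C):
            × closes — contains both B and not B.
          branch 1.1.2 (add not not B, C):
            ○ open, literals {B=true, C=true}.
      branch 1.2 (add not (((C and (C implies not B)) implies A) or B)):
        not (((C and (C implies not B)) implies A) or B): α-rule — add not ((C and (C implies not B)) implies A), not B.
        not ((C and (C implies not B)) implies A): α-rule — add (C and (C implies not B)), not A.
        (C and (C implies not B)): α-rule — add C, (C implies not B).
        not (not B iff C): β-rule — branch into not B, not C  //  not not B, C.
          branch 1.2.1 (add not B, not C):
            × closes — contains both C and not C.
          branch 1.2.2 (add not not B, C):
            × closes — contains both B and not B.
  branch 2 (add not (not A or (A and A))):
    not (not A or (A and A)): α-rule — add not not A, not (A and A).
    not (not B and (((C and (C implies not B)) implies A) or B)): β-rule — branch into not not B  //  not (((C and (C implies not B)) implies A) or B).
      branch 2.1 (add not not B):
        not (A and A): β-rule — branch into not A  //  not A.
          branch 2.1.1 (add not A):
            × closes — contains both A and not A.
          branch 2.1.2 (add not A):
            × closes — contains both A and not A.
      branch 2.2 (add not (((C and (C implies not B)) implies A) or B)):
        not (((C and (C implies not B)) implies A) or B): α-rule — add not ((C and (C implies not B)) implies A), not B.
        not ((C and (C implies not B)) implies A): α-rule — add (C and (C implies not B)), not A.
        × closes — contains both A and not A.
6 branches closed, 1 open.
An open branch gives a countermodel: B=true, C=true (unmentioned atoms arbitrary); under it the original formula is false.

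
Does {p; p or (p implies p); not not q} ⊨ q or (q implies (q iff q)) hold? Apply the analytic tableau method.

Initial set: {p; (p or (p implies p)); not not q; not (q or (q implies (q iff q)))}.
not not q: drop double negation, giving q.
not (q or (q implies (q iff q))): α-rule — add not q, not (q implies (q iff q)).
× closes — contains both q and not q.
All 1 branch closes.
Every branch closed, so the premises entail the conclusion.

Yes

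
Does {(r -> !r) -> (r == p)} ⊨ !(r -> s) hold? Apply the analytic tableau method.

No

Initial set: {((r -> !r) -> (r == p)); !!(r -> s)}.
((r -> !r) -> (r == p)): β-rule — branch into !(r -> !r)  //  (r == p).
  branch 1 (add !(r -> !r)):
    !(r -> !r): α-rule — add r, !!r.
    !!(r -> s): β-rule — branch into !r  //  s.
      branch 1.1 (add !r):
        × closes — contains both r and !r.
      branch 1.2 (add s):
        ○ open, literals {r=T, s=T}.
  branch 2 (add (r == p)):
    !!(r -> s): β-rule — branch into !r  //  s.
      branch 2.1 (add !r):
        (r == p): β-rule — branch into r, p  //  !r, !p.
          branch 2.1.1 (add r, p):
            × closes — contains both r and !r.
          branch 2.1.2 (add !r, !p):
            ○ open, literals {p=F, r=F}.
      branch 2.2 (add s):
        (r == p): β-rule — branch into r, p  //  !r, !p.
          branch 2.2.1 (add r, p):
            ○ open, literals {p=T, r=T, s=T}.
          branch 2.2.2 (add !r, !p):
            ○ open, literals {p=F, r=F, s=T}.
2 branches closed, 4 open.
An open branch gives a countermodel: r=T, s=T (unmentioned atoms arbitrary); the premises hold there but the conclusion fails.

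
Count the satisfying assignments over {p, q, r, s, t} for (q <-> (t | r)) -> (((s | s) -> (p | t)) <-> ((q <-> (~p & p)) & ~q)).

Initial set: {((q <-> (t | r)) -> (((s | s) -> (p | t)) <-> ((q <-> (~p & p)) & ~q)))}.
((q <-> (t | r)) -> (((s | s) -> (p | t)) <-> ((q <-> (~p & p)) & ~q))): β-rule — branch into ~(q <-> (t | r))  //  (((s | s) -> (p | t)) <-> ((q <-> (~p & p)) & ~q)).
  branch 1 (add ~(q <-> (t | r))):
    ~(q <-> (t | r)): β-rule — branch into q, ~(t | r)  //  ~q, (t | r).
      branch 1.1 (add q, ~(t | r)):
        ~(t | r): α-rule — add ~t, ~r.
        ○ open, literals {q=T, r=F, t=F}.
      branch 1.2 (add ~q, (t | r)):
        (t | r): β-rule — branch into t  //  r.
          branch 1.2.1 (add t):
            ○ open, literals {q=F, t=T}.
          branch 1.2.2 (add r):
            ○ open, literals {q=F, r=T}.
  branch 2 (add (((s | s) -> (p | t)) <-> ((q <-> (~p & p)) & ~q))):
    (((s | s) -> (p | t)) <-> ((q <-> (~p & p)) & ~q)): β-rule — branch into ((s | s) -> (p | t)), ((q <-> (~p & p)) & ~q)  //  ~((s | s) -> (p | t)), ~((q <-> (~p & p)) & ~q).
      branch 2.1 (add ((s | s) -> (p | t)), ((q <-> (~p & p)) & ~q)):
        ((q <-> (~p & p)) & ~q): α-rule — add (q <-> (~p & p)), ~q.
        ((s | s) -> (p | t)): β-rule — branch into ~(s | s)  //  (p | t).
          branch 2.1.1 (add ~(s | s)):
            ~(s | s): α-rule — add ~s, ~s.
            (q <-> (~p & p)): β-rule — branch into q, (~p & p)  //  ~q, ~(~p & p).
              branch 2.1.1.1 (add q, (~p & p)):
                × closes — contains both q and ~q.
              branch 2.1.1.2 (add ~q, ~(~p & p)):
                ~(~p & p): β-rule — branch into ~~p  //  ~p.
                  branch 2.1.1.2.1 (add ~~p):
                    ○ open, literals {p=T, q=F, s=F}.
                  branch 2.1.1.2.2 (add ~p):
                    ○ open, literals {p=F, q=F, s=F}.
          branch 2.1.2 (add (p | t)):
            (q <-> (~p & p)): β-rule — branch into q, (~p & p)  //  ~q, ~(~p & p).
              branch 2.1.2.1 (add q, (~p & p)):
                × closes — contains both q and ~q.
              branch 2.1.2.2 (add ~q, ~(~p & p)):
                (p | t): β-rule — branch into p  //  t.
                  branch 2.1.2.2.1 (add p):
                    ~(~p & p): β-rule — branch into ~~p  //  ~p.
                      branch 2.1.2.2.1.1 (add ~~p):
                        ○ open, literals {p=T, q=F}.
                      branch 2.1.2.2.1.2 (add ~p):
                        × closes — contains both p and ~p.
                  branch 2.1.2.2.2 (add t):
                    ~(~p & p): β-rule — branch into ~~p  //  ~p.
                      branch 2.1.2.2.2.1 (add ~~p):
                        ○ open, literals {p=T, q=F, t=T}.
                      branch 2.1.2.2.2.2 (add ~p):
                        ○ open, literals {p=F, q=F, t=T}.
      branch 2.2 (add ~((s | s) -> (p | t)), ~((q <-> (~p & p)) & ~q)):
        ~((s | s) -> (p | t)): α-rule — add (s | s), ~(p | t).
        ~(p | t): α-rule — add ~p, ~t.
        ~((q <-> (~p & p)) & ~q): β-rule — branch into ~(q <-> (~p & p))  //  ~~q.
          branch 2.2.1 (add ~(q <-> (~p & p))):
            (s | s): β-rule — branch into s  //  s.
              branch 2.2.1.1 (add s):
                ~(q <-> (~p & p)): β-rule — branch into q, ~(~p & p)  //  ~q, (~p & p).
                  branch 2.2.1.1.1 (add q, ~(~p & p)):
                    ~(~p & p): β-rule — branch into ~~p  //  ~p.
                      branch 2.2.1.1.1.1 (add ~~p):
                        × closes — contains both p and ~p.
                      branch 2.2.1.1.1.2 (add ~p):
                        ○ open, literals {p=F, q=T, s=T, t=F}.
                  branch 2.2.1.1.2 (add ~q, (~p & p)):
                    (~p & p): α-rule — add ~p, p.
                    × closes — contains both p and ~p.
              branch 2.2.1.2 (add s):
                ~(q <-> (~p & p)): β-rule — branch into q, ~(~p & p)  //  ~q, (~p & p).
                  branch 2.2.1.2.1 (add q, ~(~p & p)):
                    ~(~p & p): β-rule — branch into ~~p  //  ~p.
                      branch 2.2.1.2.1.1 (add ~~p):
                        × closes — contains both p and ~p.
                      branch 2.2.1.2.1.2 (add ~p):
                        ○ open, literals {p=F, q=T, s=T, t=F}.
                  branch 2.2.1.2.2 (add ~q, (~p & p)):
                    (~p & p): α-rule — add ~p, p.
                    × closes — contains both p and ~p.
          branch 2.2.2 (add ~~q):
            (s | s): β-rule — branch into s  //  s.
              branch 2.2.2.1 (add s):
                ○ open, literals {p=F, q=T, s=T, t=F}.
              branch 2.2.2.2 (add s):
                ○ open, literals {p=F, q=T, s=T, t=F}.
7 branches closed, 12 open.
Each open branch fixes some atoms; the unmentioned ones are free. Counting distinct full assignments: branch {q=T, r=F, t=F} (p, s) contributes 4 new; branch {q=F, t=T} (p, r, s) contributes 8 new; branch {q=F, r=T} (p, s, t) contributes 4 new; branch {p=T, q=F, s=F} (r, t) contributes 1 new; branch {p=F, q=F, s=F} (r, t) contributes 1 new; branch {p=T, q=F} (r, s, t) contributes 1 new; branch {p=T, q=F, t=T} (r, s) contributes 0 new; branch {p=F, q=F, t=T} (r, s) contributes 0 new; branch {p=F, q=T, s=T, t=F} (r) contributes 1 new; branch {p=F, q=T, s=T, t=F} (r) contributes 0 new; branch {p=F, q=T, s=T, t=F} (r) contributes 0 new; branch {p=F, q=T, s=T, t=F} (r) contributes 0 new. Total: 20.

20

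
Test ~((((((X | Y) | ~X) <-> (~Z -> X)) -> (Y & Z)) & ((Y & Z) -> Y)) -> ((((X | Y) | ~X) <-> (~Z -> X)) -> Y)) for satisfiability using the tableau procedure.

Initial set: {~((((((X | Y) | ~X) <-> (~Z -> X)) -> (Y & Z)) & ((Y & Z) -> Y)) -> ((((X | Y) | ~X) <-> (~Z -> X)) -> Y))}.
~((((((X | Y) | ~X) <-> (~Z -> X)) -> (Y & Z)) & ((Y & Z) -> Y)) -> ((((X | Y) | ~X) <-> (~Z -> X)) -> Y)): α-rule — add (((((X | Y) | ~X) <-> (~Z -> X)) -> (Y & Z)) & ((Y & Z) -> Y)), ~((((X | Y) | ~X) <-> (~Z -> X)) -> Y).
(((((X | Y) | ~X) <-> (~Z -> X)) -> (Y & Z)) & ((Y & Z) -> Y)): α-rule — add ((((X | Y) | ~X) <-> (~Z -> X)) -> (Y & Z)), ((Y & Z) -> Y).
~((((X | Y) | ~X) <-> (~Z -> X)) -> Y): α-rule — add (((X | Y) | ~X) <-> (~Z -> X)), ~Y.
((((X | Y) | ~X) <-> (~Z -> X)) -> (Y & Z)): β-rule — branch into ~(((X | Y) | ~X) <-> (~Z -> X))  //  (Y & Z).
  branch 1 (add ~(((X | Y) | ~X) <-> (~Z -> X))):
    ((Y & Z) -> Y): β-rule — branch into ~(Y & Z)  //  Y.
      branch 1.1 (add ~(Y & Z)):
        (((X | Y) | ~X) <-> (~Z -> X)): β-rule — branch into ((X | Y) | ~X), (~Z -> X)  //  ~((X | Y) | ~X), ~(~Z -> X).
          branch 1.1.1 (add ((X | Y) | ~X), (~Z -> X)):
            ~(((X | Y) | ~X) <-> (~Z -> X)): β-rule — branch into ((X | Y) | ~X), ~(~Z -> X)  //  ~((X | Y) | ~X), (~Z -> X).
              branch 1.1.1.1 (add ((X | Y) | ~X), ~(~Z -> X)):
                ~(~Z -> X): α-rule — add ~Z, ~X.
                ~(Y & Z): β-rule — branch into ~Y  //  ~Z.
                  branch 1.1.1.1.1 (add ~Y):
                    ((X | Y) | ~X): β-rule — branch into (X | Y)  //  ~X.
                      branch 1.1.1.1.1.1 (add (X | Y)):
                        (~Z -> X): β-rule — branch into ~~Z  //  X.
                          branch 1.1.1.1.1.1.1 (add ~~Z):
                            × closes — contains both Z and ~Z.
                          branch 1.1.1.1.1.1.2 (add X):
                            × closes — contains both X and ~X.
                      branch 1.1.1.1.1.2 (add ~X):
                        (~Z -> X): β-rule — branch into ~~Z  //  X.
                          branch 1.1.1.1.1.2.1 (add ~~Z):
                            × closes — contains both Z and ~Z.
                          branch 1.1.1.1.1.2.2 (add X):
                            × closes — contains both X and ~X.
                  branch 1.1.1.1.2 (add ~Z):
                    ((X | Y) | ~X): β-rule — branch into (X | Y)  //  ~X.
                      branch 1.1.1.1.2.1 (add (X | Y)):
                        (~Z -> X): β-rule — branch into ~~Z  //  X.
                          branch 1.1.1.1.2.1.1 (add ~~Z):
                            × closes — contains both Z and ~Z.
                          branch 1.1.1.1.2.1.2 (add X):
                            × closes — contains both X and ~X.
                      branch 1.1.1.1.2.2 (add ~X):
                        (~Z -> X): β-rule — branch into ~~Z  //  X.
                          branch 1.1.1.1.2.2.1 (add ~~Z):
                            × closes — contains both Z and ~Z.
                          branch 1.1.1.1.2.2.2 (add X):
                            × closes — contains both X and ~X.
              branch 1.1.1.2 (add ~((X | Y) | ~X), (~Z -> X)):
                ~((X | Y) | ~X): α-rule — add ~(X | Y), ~~X.
                ~(X | Y): α-rule — add ~X, ~Y.
                × closes — contains both X and ~X.
          branch 1.1.2 (add ~((X | Y) | ~X), ~(~Z -> X)):
            ~((X | Y) | ~X): α-rule — add ~(X | Y), ~~X.
            ~(~Z -> X): α-rule — add ~Z, ~X.
            × closes — contains both X and ~X.
      branch 1.2 (add Y):
        × closes — contains both Y and ~Y.
  branch 2 (add (Y & Z)):
    (Y & Z): α-rule — add Y, Z.
    × closes — contains both Y and ~Y.
All 12 branches close.
Every branch closed; the formula is unsatisfiable.

Unsatisfiable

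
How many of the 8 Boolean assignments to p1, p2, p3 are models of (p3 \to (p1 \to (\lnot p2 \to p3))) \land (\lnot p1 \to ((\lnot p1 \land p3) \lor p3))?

6

Initial set: {T ((p3 \to (p1 \to (\lnot p2 \to p3))) \land (\lnot p1 \to ((\lnot p1 \land p3) \lor p3)))}.
T ((p3 \to (p1 \to (\lnot p2 \to p3))) \land (\lnot p1 \to ((\lnot p1 \land p3) \lor p3))): α-rule — add T (p3 \to (p1 \to (\lnot p2 \to p3))), T (\lnot p1 \to ((\lnot p1 \land p3) \lor p3)).
T (p3 \to (p1 \to (\lnot p2 \to p3))): β-rule — branch into F p3  //  T (p1 \to (\lnot p2 \to p3)).
  branch 1 (add F p3):
    T (\lnot p1 \to ((\lnot p1 \land p3) \lor p3)): β-rule — branch into F \lnot p1  //  T ((\lnot p1 \land p3) \lor p3).
      branch 1.1 (add F \lnot p1):
        ○ open, literals {p1=1, p3=0}.
      branch 1.2 (add T ((\lnot p1 \land p3) \lor p3)):
        T ((\lnot p1 \land p3) \lor p3): β-rule — branch into T (\lnot p1 \land p3)  //  T p3.
          branch 1.2.1 (add T (\lnot p1 \land p3)):
            T (\lnot p1 \land p3): α-rule — add T \lnot p1, T p3.
            × closes — contains both p3 and \lnot p3.
          branch 1.2.2 (add T p3):
            × closes — contains both p3 and \lnot p3.
  branch 2 (add T (p1 \to (\lnot p2 \to p3))):
    T (\lnot p1 \to ((\lnot p1 \land p3) \lor p3)): β-rule — branch into F \lnot p1  //  T ((\lnot p1 \land p3) \lor p3).
      branch 2.1 (add F \lnot p1):
        T (p1 \to (\lnot p2 \to p3)): β-rule — branch into F p1  //  T (\lnot p2 \to p3).
          branch 2.1.1 (add F p1):
            × closes — contains both p1 and \lnot p1.
          branch 2.1.2 (add T (\lnot p2 \to p3)):
            T (\lnot p2 \to p3): β-rule — branch into F \lnot p2  //  T p3.
              branch 2.1.2.1 (add F \lnot p2):
                ○ open, literals {p1=1, p2=1}.
              branch 2.1.2.2 (add T p3):
                ○ open, literals {p1=1, p3=1}.
      branch 2.2 (add T ((\lnot p1 \land p3) \lor p3)):
        T (p1 \to (\lnot p2 \to p3)): β-rule — branch into F p1  //  T (\lnot p2 \to p3).
          branch 2.2.1 (add F p1):
            T ((\lnot p1 \land p3) \lor p3): β-rule — branch into T (\lnot p1 \land p3)  //  T p3.
              branch 2.2.1.1 (add T (\lnot p1 \land p3)):
                T (\lnot p1 \land p3): α-rule — add T \lnot p1, T p3.
                ○ open, literals {p1=0, p3=1}.
              branch 2.2.1.2 (add T p3):
                ○ open, literals {p1=0, p3=1}.
          branch 2.2.2 (add T (\lnot p2 \to p3)):
            T ((\lnot p1 \land p3) \lor p3): β-rule — branch into T (\lnot p1 \land p3)  //  T p3.
              branch 2.2.2.1 (add T (\lnot p1 \land p3)):
                T (\lnot p1 \land p3): α-rule — add T \lnot p1, T p3.
                T (\lnot p2 \to p3): β-rule — branch into F \lnot p2  //  T p3.
                  branch 2.2.2.1.1 (add F \lnot p2):
                    ○ open, literals {p1=0, p2=1, p3=1}.
                  branch 2.2.2.1.2 (add T p3):
                    ○ open, literals {p1=0, p3=1}.
              branch 2.2.2.2 (add T p3):
                T (\lnot p2 \to p3): β-rule — branch into F \lnot p2  //  T p3.
                  branch 2.2.2.2.1 (add F \lnot p2):
                    ○ open, literals {p2=1, p3=1}.
                  branch 2.2.2.2.2 (add T p3):
                    ○ open, literals {p3=1}.
3 branches closed, 9 open.
Each open branch fixes some atoms; the unmentioned ones are free. Counting distinct full assignments: branch {p1=1, p3=0} (p2) contributes 2 new; branch {p1=1, p2=1} (p3) contributes 1 new; branch {p1=1, p3=1} (p2) contributes 1 new; branch {p1=0, p3=1} (p2) contributes 2 new; branch {p1=0, p3=1} (p2) contributes 0 new; branch {p1=0, p2=1, p3=1} (none free) contributes 0 new; branch {p1=0, p3=1} (p2) contributes 0 new; branch {p2=1, p3=1} (p1) contributes 0 new; branch {p3=1} (p1, p2) contributes 0 new. Total: 6.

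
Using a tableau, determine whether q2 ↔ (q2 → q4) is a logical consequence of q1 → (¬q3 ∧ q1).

Initial set: {(q1 → (¬q3 ∧ q1)); ¬(q2 ↔ (q2 → q4))}.
(q1 → (¬q3 ∧ q1)): β-rule — branch into ¬q1  //  (¬q3 ∧ q1).
  branch 1 (add ¬q1):
    ¬(q2 ↔ (q2 → q4)): β-rule — branch into q2, ¬(q2 → q4)  //  ¬q2, (q2 → q4).
      branch 1.1 (add q2, ¬(q2 → q4)):
        ¬(q2 → q4): α-rule — add q2, ¬q4.
        ○ open, literals {q1=F, q2=T, q4=F}.
      branch 1.2 (add ¬q2, (q2 → q4)):
        (q2 → q4): β-rule — branch into ¬q2  //  q4.
          branch 1.2.1 (add ¬q2):
            ○ open, literals {q1=F, q2=F}.
          branch 1.2.2 (add q4):
            ○ open, literals {q1=F, q2=F, q4=T}.
  branch 2 (add (¬q3 ∧ q1)):
    (¬q3 ∧ q1): α-rule — add ¬q3, q1.
    ¬(q2 ↔ (q2 → q4)): β-rule — branch into q2, ¬(q2 → q4)  //  ¬q2, (q2 → q4).
      branch 2.1 (add q2, ¬(q2 → q4)):
        ¬(q2 → q4): α-rule — add q2, ¬q4.
        ○ open, literals {q1=T, q2=T, q3=F, q4=F}.
      branch 2.2 (add ¬q2, (q2 → q4)):
        (q2 → q4): β-rule — branch into ¬q2  //  q4.
          branch 2.2.1 (add ¬q2):
            ○ open, literals {q1=T, q2=F, q3=F}.
          branch 2.2.2 (add q4):
            ○ open, literals {q1=T, q2=F, q3=F, q4=T}.
0 branches closed, 6 open.
An open branch gives a countermodel: q1=F, q2=T, q4=F (unmentioned atoms arbitrary); the premises hold there but the conclusion fails.

No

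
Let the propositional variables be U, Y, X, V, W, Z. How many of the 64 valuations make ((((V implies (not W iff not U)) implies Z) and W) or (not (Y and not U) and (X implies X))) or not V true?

60

Initial set: {(((((V implies (not W iff not U)) implies Z) and W) or (not (Y and not U) and (X implies X))) or not V)}.
(((((V implies (not W iff not U)) implies Z) and W) or (not (Y and not U) and (X implies X))) or not V): β-rule — branch into ((((V implies (not W iff not U)) implies Z) and W) or (not (Y and not U) and (X implies X)))  //  not V.
  branch 1 (add ((((V implies (not W iff not U)) implies Z) and W) or (not (Y and not U) and (X implies X)))):
    ((((V implies (not W iff not U)) implies Z) and W) or (not (Y and not U) and (X implies X))): β-rule — branch into (((V implies (not W iff not U)) implies Z) and W)  //  (not (Y and not U) and (X implies X)).
      branch 1.1 (add (((V implies (not W iff not U)) implies Z) and W)):
        (((V implies (not W iff not U)) implies Z) and W): α-rule — add ((V implies (not W iff not U)) implies Z), W.
        ((V implies (not W iff not U)) implies Z): β-rule — branch into not (V implies (not W iff not U))  //  Z.
          branch 1.1.1 (add not (V implies (not W iff not U))):
            not (V implies (not W iff not U)): α-rule — add V, not (not W iff not U).
            not (not W iff not U): β-rule — branch into not W, not not U  //  not not W, not U.
              branch 1.1.1.1 (add not W, not not U):
                × closes — contains both W and not W.
              branch 1.1.1.2 (add not not W, not U):
                ○ open, literals {U=F, V=T, W=T}.
          branch 1.1.2 (add Z):
            ○ open, literals {W=T, Z=T}.
      branch 1.2 (add (not (Y and not U) and (X implies X))):
        (not (Y and not U) and (X implies X)): α-rule — add not (Y and not U), (X implies X).
        not (Y and not U): β-rule — branch into not Y  //  not not U.
          branch 1.2.1 (add not Y):
            (X implies X): β-rule — branch into not X  //  X.
              branch 1.2.1.1 (add not X):
                ○ open, literals {X=F, Y=F}.
              branch 1.2.1.2 (add X):
                ○ open, literals {X=T, Y=F}.
          branch 1.2.2 (add not not U):
            (X implies X): β-rule — branch into not X  //  X.
              branch 1.2.2.1 (add not X):
                ○ open, literals {U=T, X=F}.
              branch 1.2.2.2 (add X):
                ○ open, literals {U=T, X=T}.
  branch 2 (add not V):
    ○ open, literals {V=F}.
1 branch closed, 7 open.
Each open branch fixes some atoms; the unmentioned ones are free. Counting distinct full assignments: branch {U=F, V=T, W=T} (Y, X, Z) contributes 8 new; branch {W=T, Z=T} (U, Y, X, V) contributes 12 new; branch {X=F, Y=F} (U, V, W, Z) contributes 11 new; branch {X=T, Y=F} (U, V, W, Z) contributes 11 new; branch {U=T, X=F} (Y, V, W, Z) contributes 6 new; branch {U=T, X=T} (Y, V, W, Z) contributes 6 new; branch {V=F} (U, Y, X, W, Z) contributes 6 new. Total: 60.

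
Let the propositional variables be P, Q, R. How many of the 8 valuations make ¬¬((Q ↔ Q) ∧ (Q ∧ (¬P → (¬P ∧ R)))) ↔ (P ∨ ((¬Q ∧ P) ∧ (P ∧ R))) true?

5

Initial set: {(¬¬((Q ↔ Q) ∧ (Q ∧ (¬P → (¬P ∧ R)))) ↔ (P ∨ ((¬Q ∧ P) ∧ (P ∧ R))))}.
(¬¬((Q ↔ Q) ∧ (Q ∧ (¬P → (¬P ∧ R)))) ↔ (P ∨ ((¬Q ∧ P) ∧ (P ∧ R)))): β-rule — branch into ¬¬((Q ↔ Q) ∧ (Q ∧ (¬P → (¬P ∧ R)))), (P ∨ ((¬Q ∧ P) ∧ (P ∧ R)))  //  ¬¬¬((Q ↔ Q) ∧ (Q ∧ (¬P → (¬P ∧ R)))), ¬(P ∨ ((¬Q ∧ P) ∧ (P ∧ R))).
  branch 1 (add ¬¬((Q ↔ Q) ∧ (Q ∧ (¬P → (¬P ∧ R)))), (P ∨ ((¬Q ∧ P) ∧ (P ∧ R)))):
    ¬¬((Q ↔ Q) ∧ (Q ∧ (¬P → (¬P ∧ R)))): drop double negation, giving ((Q ↔ Q) ∧ (Q ∧ (¬P → (¬P ∧ R)))).
    ((Q ↔ Q) ∧ (Q ∧ (¬P → (¬P ∧ R)))): α-rule — add (Q ↔ Q), (Q ∧ (¬P → (¬P ∧ R))).
    (Q ∧ (¬P → (¬P ∧ R))): α-rule — add Q, (¬P → (¬P ∧ R)).
    (P ∨ ((¬Q ∧ P) ∧ (P ∧ R))): β-rule — branch into P  //  ((¬Q ∧ P) ∧ (P ∧ R)).
      branch 1.1 (add P):
        (Q ↔ Q): β-rule — branch into Q, Q  //  ¬Q, ¬Q.
          branch 1.1.1 (add Q, Q):
            (¬P → (¬P ∧ R)): β-rule — branch into ¬¬P  //  (¬P ∧ R).
              branch 1.1.1.1 (add ¬¬P):
                ○ open, literals {P=1, Q=1}.
              branch 1.1.1.2 (add (¬P ∧ R)):
                (¬P ∧ R): α-rule — add ¬P, R.
                × closes — contains both P and ¬P.
          branch 1.1.2 (add ¬Q, ¬Q):
            × closes — contains both Q and ¬Q.
      branch 1.2 (add ((¬Q ∧ P) ∧ (P ∧ R))):
        ((¬Q ∧ P) ∧ (P ∧ R)): α-rule — add (¬Q ∧ P), (P ∧ R).
        (¬Q ∧ P): α-rule — add ¬Q, P.
        × closes — contains both Q and ¬Q.
  branch 2 (add ¬¬¬((Q ↔ Q) ∧ (Q ∧ (¬P → (¬P ∧ R)))), ¬(P ∨ ((¬Q ∧ P) ∧ (P ∧ R)))):
    ¬¬¬((Q ↔ Q) ∧ (Q ∧ (¬P → (¬P ∧ R)))): drop double negation, giving ¬((Q ↔ Q) ∧ (Q ∧ (¬P → (¬P ∧ R)))).
    ¬(P ∨ ((¬Q ∧ P) ∧ (P ∧ R))): α-rule — add ¬P, ¬((¬Q ∧ P) ∧ (P ∧ R)).
    ¬((Q ↔ Q) ∧ (Q ∧ (¬P → (¬P ∧ R)))): β-rule — branch into ¬(Q ↔ Q)  //  ¬(Q ∧ (¬P → (¬P ∧ R))).
      branch 2.1 (add ¬(Q ↔ Q)):
        ¬((¬Q ∧ P) ∧ (P ∧ R)): β-rule — branch into ¬(¬Q ∧ P)  //  ¬(P ∧ R).
          branch 2.1.1 (add ¬(¬Q ∧ P)):
            ¬(Q ↔ Q): β-rule — branch into Q, ¬Q  //  ¬Q, Q.
              branch 2.1.1.1 (add Q, ¬Q):
                × closes — contains both Q and ¬Q.
              branch 2.1.1.2 (add ¬Q, Q):
                × closes — contains both Q and ¬Q.
          branch 2.1.2 (add ¬(P ∧ R)):
            ¬(Q ↔ Q): β-rule — branch into Q, ¬Q  //  ¬Q, Q.
              branch 2.1.2.1 (add Q, ¬Q):
                × closes — contains both Q and ¬Q.
              branch 2.1.2.2 (add ¬Q, Q):
                × closes — contains both Q and ¬Q.
      branch 2.2 (add ¬(Q ∧ (¬P → (¬P ∧ R)))):
        ¬((¬Q ∧ P) ∧ (P ∧ R)): β-rule — branch into ¬(¬Q ∧ P)  //  ¬(P ∧ R).
          branch 2.2.1 (add ¬(¬Q ∧ P)):
            ¬(Q ∧ (¬P → (¬P ∧ R))): β-rule — branch into ¬Q  //  ¬(¬P → (¬P ∧ R)).
              branch 2.2.1.1 (add ¬Q):
                ¬(¬Q ∧ P): β-rule — branch into ¬¬Q  //  ¬P.
                  branch 2.2.1.1.1 (add ¬¬Q):
                    × closes — contains both Q and ¬Q.
                  branch 2.2.1.1.2 (add ¬P):
                    ○ open, literals {P=0, Q=0}.
              branch 2.2.1.2 (add ¬(¬P → (¬P ∧ R))):
                ¬(¬P → (¬P ∧ R)): α-rule — add ¬P, ¬(¬P ∧ R).
                ¬(¬Q ∧ P): β-rule — branch into ¬¬Q  //  ¬P.
                  branch 2.2.1.2.1 (add ¬¬Q):
                    ¬(¬P ∧ R): β-rule — branch into ¬¬P  //  ¬R.
                      branch 2.2.1.2.1.1 (add ¬¬P):
                        × closes — contains both P and ¬P.
                      branch 2.2.1.2.1.2 (add ¬R):
                        ○ open, literals {P=0, Q=1, R=0}.
                  branch 2.2.1.2.2 (add ¬P):
                    ¬(¬P ∧ R): β-rule — branch into ¬¬P  //  ¬R.
                      branch 2.2.1.2.2.1 (add ¬¬P):
                        × closes — contains both P and ¬P.
                      branch 2.2.1.2.2.2 (add ¬R):
                        ○ open, literals {P=0, R=0}.
          branch 2.2.2 (add ¬(P ∧ R)):
            ¬(Q ∧ (¬P → (¬P ∧ R))): β-rule — branch into ¬Q  //  ¬(¬P → (¬P ∧ R)).
              branch 2.2.2.1 (add ¬Q):
                ¬(P ∧ R): β-rule — branch into ¬P  //  ¬R.
                  branch 2.2.2.1.1 (add ¬P):
                    ○ open, literals {P=0, Q=0}.
                  branch 2.2.2.1.2 (add ¬R):
                    ○ open, literals {P=0, Q=0, R=0}.
              branch 2.2.2.2 (add ¬(¬P → (¬P ∧ R))):
                ¬(¬P → (¬P ∧ R)): α-rule — add ¬P, ¬(¬P ∧ R).
                ¬(P ∧ R): β-rule — branch into ¬P  //  ¬R.
                  branch 2.2.2.2.1 (add ¬P):
                    ¬(¬P ∧ R): β-rule — branch into ¬¬P  //  ¬R.
                      branch 2.2.2.2.1.1 (add ¬¬P):
                        × closes — contains both P and ¬P.
                      branch 2.2.2.2.1.2 (add ¬R):
                        ○ open, literals {P=0, R=0}.
                  branch 2.2.2.2.2 (add ¬R):
                    ¬(¬P ∧ R): β-rule — branch into ¬¬P  //  ¬R.
                      branch 2.2.2.2.2.1 (add ¬¬P):
                        × closes — contains both P and ¬P.
                      branch 2.2.2.2.2.2 (add ¬R):
                        ○ open, literals {P=0, R=0}.
12 branches closed, 8 open.
Each open branch fixes some atoms; the unmentioned ones are free. Counting distinct full assignments: branch {P=1, Q=1} (R) contributes 2 new; branch {P=0, Q=0} (R) contributes 2 new; branch {P=0, Q=1, R=0} (none free) contributes 1 new; branch {P=0, R=0} (Q) contributes 0 new; branch {P=0, Q=0} (R) contributes 0 new; branch {P=0, Q=0, R=0} (none free) contributes 0 new; branch {P=0, R=0} (Q) contributes 0 new; branch {P=0, R=0} (Q) contributes 0 new. Total: 5.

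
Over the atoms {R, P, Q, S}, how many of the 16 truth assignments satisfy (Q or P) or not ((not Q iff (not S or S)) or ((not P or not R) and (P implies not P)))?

12

Initial set: {T ((Q or P) or not ((not Q iff (not S or S)) or ((not P or not R) and (P implies not P))))}.
T ((Q or P) or not ((not Q iff (not S or S)) or ((not P or not R) and (P implies not P)))): β-rule — branch into T (Q or P)  //  T not ((not Q iff (not S or S)) or ((not P or not R) and (P implies not P))).
  branch 1 (add T (Q or P)):
    T (Q or P): β-rule — branch into T Q  //  T P.
      branch 1.1 (add T Q):
        ○ open, literals {Q=true}.
      branch 1.2 (add T P):
        ○ open, literals {P=true}.
  branch 2 (add T not ((not Q iff (not S or S)) or ((not P or not R) and (P implies not P)))):
    T not ((not Q iff (not S or S)) or ((not P or not R) and (P implies not P))): α-rule — add F (not Q iff (not S or S)), F ((not P or not R) and (P implies not P)).
    F (not Q iff (not S or S)): β-rule — branch into T not Q, F (not S or S)  //  F not Q, T (not S or S).
      branch 2.1 (add T not Q, F (not S or S)):
        F (not S or S): α-rule — add F not S, F S.
        × closes — contains both S and not S.
      branch 2.2 (add F not Q, T (not S or S)):
        F ((not P or not R) and (P implies not P)): β-rule — branch into F (not P or not R)  //  F (P implies not P).
          branch 2.2.1 (add F (not P or not R)):
            F (not P or not R): α-rule — add F not P, F not R.
            T (not S or S): β-rule — branch into T not S  //  T S.
              branch 2.2.1.1 (add T not S):
                ○ open, literals {P=true, Q=true, R=true, S=false}.
              branch 2.2.1.2 (add T S):
                ○ open, literals {P=true, Q=true, R=true, S=true}.
          branch 2.2.2 (add F (P implies not P)):
            F (P implies not P): α-rule — add T P, F not P.
            T (not S or S): β-rule — branch into T not S  //  T S.
              branch 2.2.2.1 (add T not S):
                ○ open, literals {P=true, Q=true, S=false}.
              branch 2.2.2.2 (add T S):
                ○ open, literals {P=true, Q=true, S=true}.
1 branch closed, 6 open.
Each open branch fixes some atoms; the unmentioned ones are free. Counting distinct full assignments: branch {Q=true} (R, P, S) contributes 8 new; branch {P=true} (R, Q, S) contributes 4 new; branch {P=true, Q=true, R=true, S=false} (none free) contributes 0 new; branch {P=true, Q=true, R=true, S=true} (none free) contributes 0 new; branch {P=true, Q=true, S=false} (R) contributes 0 new; branch {P=true, Q=true, S=true} (R) contributes 0 new. Total: 12.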